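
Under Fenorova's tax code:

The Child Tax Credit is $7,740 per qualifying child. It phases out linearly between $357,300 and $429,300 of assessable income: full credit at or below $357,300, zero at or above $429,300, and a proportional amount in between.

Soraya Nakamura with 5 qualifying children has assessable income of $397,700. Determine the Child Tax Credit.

Child Tax Credit: base = 5 × $7,740 = $38,700. $397,700 is $40,400 into a $72,000 phase-out range, leaving 31,600/72,000 of the credit: $38,700 × 31,600/72,000 = $16,985.

$16,985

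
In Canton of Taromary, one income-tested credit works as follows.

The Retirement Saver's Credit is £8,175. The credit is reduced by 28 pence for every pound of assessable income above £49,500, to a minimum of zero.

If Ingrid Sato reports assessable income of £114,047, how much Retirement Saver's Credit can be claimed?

£0

Retirement Saver's Credit: 28% of the £64,547 excess over £49,500 is £18,073.16 ≥ base, so the credit is £0.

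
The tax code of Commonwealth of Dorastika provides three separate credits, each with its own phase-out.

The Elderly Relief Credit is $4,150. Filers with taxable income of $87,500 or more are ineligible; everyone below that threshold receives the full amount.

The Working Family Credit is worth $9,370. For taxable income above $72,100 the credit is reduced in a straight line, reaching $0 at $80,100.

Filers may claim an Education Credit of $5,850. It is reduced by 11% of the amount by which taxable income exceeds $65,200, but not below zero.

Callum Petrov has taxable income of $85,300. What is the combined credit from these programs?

$7,789

Elderly Relief Credit: $85,300 is below the $87,500 cutoff, so the full $4,150 applies.
Working Family Credit: $85,300 is at or above $80,100, so the credit is $0.
Education Credit: 11% of the $20,100 excess over $65,200 is $2,211; credit = $5,850 − $2,211 = $3,639.
Total: $4,150 + $0 + $3,639 = $7,789.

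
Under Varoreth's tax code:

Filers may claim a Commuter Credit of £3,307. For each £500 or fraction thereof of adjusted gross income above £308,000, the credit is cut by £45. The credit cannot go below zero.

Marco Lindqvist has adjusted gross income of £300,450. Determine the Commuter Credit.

£3,307

Commuter Credit: £300,450 is at or below the £308,000 threshold, so the full £3,307 applies.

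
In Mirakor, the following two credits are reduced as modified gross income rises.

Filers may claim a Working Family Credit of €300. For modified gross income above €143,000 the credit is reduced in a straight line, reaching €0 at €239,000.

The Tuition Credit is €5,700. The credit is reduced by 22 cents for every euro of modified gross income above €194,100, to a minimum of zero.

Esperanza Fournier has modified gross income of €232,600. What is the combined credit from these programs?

€20

Working Family Credit: €232,600 is €89,600 into a €96,000 phase-out range, leaving 6,400/96,000 of the credit: €300 × 6,400/96,000 = €20.
Tuition Credit: 22% of the €38,500 excess over €194,100 is €8,470 ≥ base, so the credit is €0.
Total: €20 + €0 = €20.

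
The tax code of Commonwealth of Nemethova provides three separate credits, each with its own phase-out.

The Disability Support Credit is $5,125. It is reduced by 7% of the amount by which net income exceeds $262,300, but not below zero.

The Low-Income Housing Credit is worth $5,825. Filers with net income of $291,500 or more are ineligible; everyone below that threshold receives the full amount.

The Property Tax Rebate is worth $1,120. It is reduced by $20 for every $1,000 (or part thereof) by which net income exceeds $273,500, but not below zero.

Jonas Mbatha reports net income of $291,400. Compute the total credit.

$9,673

Disability Support Credit: 7% of the $29,100 excess over $262,300 is $2,037; credit = $5,125 − $2,037 = $3,088.
Low-Income Housing Credit: $291,400 is below the $291,500 cutoff, so the full $5,825 applies.
Property Tax Rebate: income exceeds $273,500 by $17,900, which is 18 full-or-partial $1,000 increments; reduction = 18 × $20 = $360, leaving $760.
Total: $3,088 + $5,825 + $760 = $9,673.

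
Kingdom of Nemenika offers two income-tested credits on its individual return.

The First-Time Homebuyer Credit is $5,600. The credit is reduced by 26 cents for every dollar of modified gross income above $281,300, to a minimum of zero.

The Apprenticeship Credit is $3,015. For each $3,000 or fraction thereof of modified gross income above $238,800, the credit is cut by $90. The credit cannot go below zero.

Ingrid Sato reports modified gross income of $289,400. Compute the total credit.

First-Time Homebuyer Credit: 26% of the $8,100 excess over $281,300 is $2,106; credit = $5,600 − $2,106 = $3,494.
Apprenticeship Credit: income exceeds $238,800 by $50,600, which is 17 full-or-partial $3,000 increments; reduction = 17 × $90 = $1,530, leaving $1,485.
Total: $3,494 + $1,485 = $4,979.

$4,979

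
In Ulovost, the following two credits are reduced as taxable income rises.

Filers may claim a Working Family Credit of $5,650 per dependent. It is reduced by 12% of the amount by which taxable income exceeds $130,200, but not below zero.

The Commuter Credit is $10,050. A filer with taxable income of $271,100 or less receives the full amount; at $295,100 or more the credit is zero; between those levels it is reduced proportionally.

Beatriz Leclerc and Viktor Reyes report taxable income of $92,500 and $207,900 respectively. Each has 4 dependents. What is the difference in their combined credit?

$9,324

Beatriz ($92,500): Working Family Credit: base = 4 × $5,650 = $22,600. $92,500 is at or below the $130,200 threshold, so the full $22,600 applies. Commuter Credit: $92,500 is at or below the $271,100 threshold, so the full $10,050 applies. total $22,600 + $10,050 = $32,650
Viktor ($207,900): Working Family Credit: base = 4 × $5,650 = $22,600. 12% of the $77,700 excess over $130,200 is $9,324; credit = $22,600 − $9,324 = $13,276. Commuter Credit: $207,900 is at or below the $271,100 threshold, so the full $10,050 applies. total $13,276 + $10,050 = $23,326
Difference: |$32,650 − $23,326| = $9,324.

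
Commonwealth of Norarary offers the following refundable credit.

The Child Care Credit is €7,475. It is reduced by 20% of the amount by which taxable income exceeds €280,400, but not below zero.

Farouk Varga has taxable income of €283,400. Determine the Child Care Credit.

€6,875

Child Care Credit: 20% of the €3,000 excess over €280,400 is €600; credit = €7,475 − €600 = €6,875.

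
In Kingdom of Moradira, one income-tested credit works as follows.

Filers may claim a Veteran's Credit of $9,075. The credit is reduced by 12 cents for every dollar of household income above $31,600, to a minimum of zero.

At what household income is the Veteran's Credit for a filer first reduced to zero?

$107,225

The credit falls by 12% of each dollar above $31,600, so it reaches zero when the excess is $9,075 / 12% = $75,625: income = $31,600 + $75,625 = $107,225.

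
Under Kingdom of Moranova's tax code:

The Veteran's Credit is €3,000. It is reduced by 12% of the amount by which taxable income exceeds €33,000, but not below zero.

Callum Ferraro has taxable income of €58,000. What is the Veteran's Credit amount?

Veteran's Credit: 12% of the €25,000 excess over €33,000 is €3,000 ≥ base, so the credit is €0.

€0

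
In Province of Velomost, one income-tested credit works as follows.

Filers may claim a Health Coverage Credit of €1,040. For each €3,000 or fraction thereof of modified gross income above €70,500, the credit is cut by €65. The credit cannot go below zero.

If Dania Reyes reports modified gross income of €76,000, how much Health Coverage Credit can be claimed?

€910

Health Coverage Credit: income exceeds €70,500 by €5,500, which is 2 full-or-partial €3,000 increments; reduction = 2 × €65 = €130, leaving €910.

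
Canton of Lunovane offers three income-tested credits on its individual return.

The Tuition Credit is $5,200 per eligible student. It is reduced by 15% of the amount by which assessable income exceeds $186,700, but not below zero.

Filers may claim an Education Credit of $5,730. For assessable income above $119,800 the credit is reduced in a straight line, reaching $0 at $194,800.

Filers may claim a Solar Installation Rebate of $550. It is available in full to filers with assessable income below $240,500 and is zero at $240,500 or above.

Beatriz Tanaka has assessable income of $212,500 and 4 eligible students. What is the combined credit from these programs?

Tuition Credit: base = 4 × $5,200 = $20,800. 15% of the $25,800 excess over $186,700 is $3,870; credit = $20,800 − $3,870 = $16,930.
Education Credit: $212,500 is at or above $194,800, so the credit is $0.
Solar Installation Rebate: $212,500 is below the $240,500 cutoff, so the full $550 applies.
Total: $16,930 + $0 + $550 = $17,480.

$17,480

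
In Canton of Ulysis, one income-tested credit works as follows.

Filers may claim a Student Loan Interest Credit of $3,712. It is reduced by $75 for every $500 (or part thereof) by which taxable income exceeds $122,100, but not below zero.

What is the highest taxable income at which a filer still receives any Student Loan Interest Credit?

$146,600

After 49 increments the reduction is 49 × $75 = $3,675, leaving $37; one more increment wipes it out. Increment 49 ends at excess 49 × $500 = $24,500, so the highest qualifying income is $122,100 + $24,500 = $146,600.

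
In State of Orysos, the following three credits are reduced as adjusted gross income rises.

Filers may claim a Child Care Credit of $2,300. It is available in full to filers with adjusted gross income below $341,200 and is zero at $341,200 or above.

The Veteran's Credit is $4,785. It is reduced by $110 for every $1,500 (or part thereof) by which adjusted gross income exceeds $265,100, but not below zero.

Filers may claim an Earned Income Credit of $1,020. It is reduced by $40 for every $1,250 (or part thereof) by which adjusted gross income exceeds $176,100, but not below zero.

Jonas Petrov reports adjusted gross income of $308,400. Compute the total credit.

$3,895

Child Care Credit: $308,400 is below the $341,200 cutoff, so the full $2,300 applies.
Veteran's Credit: income exceeds $265,100 by $43,300, which is 29 full-or-partial $1,500 increments; reduction = 29 × $110 = $3,190, leaving $1,595.
Earned Income Credit: income exceeds $176,100 by $132,300 → 106 increments × $40 = $4,240 ≥ base, so the credit is $0.
Total: $2,300 + $1,595 + $0 = $3,895.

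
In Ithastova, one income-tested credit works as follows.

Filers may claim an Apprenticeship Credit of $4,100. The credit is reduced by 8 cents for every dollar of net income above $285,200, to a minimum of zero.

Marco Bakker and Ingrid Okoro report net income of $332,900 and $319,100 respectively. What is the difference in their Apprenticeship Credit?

$1,104

Marco ($332,900): Apprenticeship Credit: 8% of the $47,700 excess over $285,200 is $3,816; credit = $4,100 − $3,816 = $284.
Ingrid ($319,100): Apprenticeship Credit: 8% of the $33,900 excess over $285,200 is $2,712; credit = $4,100 − $2,712 = $1,388.
Difference: |$284 − $1,388| = $1,104.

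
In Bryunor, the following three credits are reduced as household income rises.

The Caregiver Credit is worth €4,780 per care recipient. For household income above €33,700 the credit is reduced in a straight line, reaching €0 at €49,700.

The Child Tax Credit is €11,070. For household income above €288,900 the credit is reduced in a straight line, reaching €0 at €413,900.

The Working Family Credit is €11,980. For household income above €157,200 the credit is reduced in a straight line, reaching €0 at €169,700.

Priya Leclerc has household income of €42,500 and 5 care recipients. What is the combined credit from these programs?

Caregiver Credit: base = 5 × €4,780 = €23,900. €42,500 is €8,800 into a €16,000 phase-out range, leaving 7,200/16,000 of the credit: €23,900 × 7,200/16,000 = €10,755.
Child Tax Credit: €42,500 is at or below the €288,900 threshold, so the full €11,070 applies.
Working Family Credit: €42,500 is at or below the €157,200 threshold, so the full €11,980 applies.
Total: €10,755 + €11,070 + €11,980 = €33,805.

€33,805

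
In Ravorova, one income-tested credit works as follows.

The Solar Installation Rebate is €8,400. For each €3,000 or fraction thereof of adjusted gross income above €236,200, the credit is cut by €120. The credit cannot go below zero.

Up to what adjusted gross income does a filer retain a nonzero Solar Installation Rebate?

€443,200

After 69 increments the reduction is 69 × €120 = €8,280, leaving €120; one more increment wipes it out. Increment 69 ends at excess 69 × €3,000 = €207,000, so the highest qualifying income is €236,200 + €207,000 = €443,200.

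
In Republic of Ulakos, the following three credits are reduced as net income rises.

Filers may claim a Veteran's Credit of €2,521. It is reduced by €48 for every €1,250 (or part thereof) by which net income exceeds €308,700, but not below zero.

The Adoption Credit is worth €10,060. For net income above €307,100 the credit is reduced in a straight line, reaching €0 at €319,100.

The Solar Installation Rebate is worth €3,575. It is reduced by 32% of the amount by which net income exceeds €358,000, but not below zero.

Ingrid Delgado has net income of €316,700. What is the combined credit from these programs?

Veteran's Credit: income exceeds €308,700 by €8,000, which is 7 full-or-partial €1,250 increments; reduction = 7 × €48 = €336, leaving €2,185.
Adoption Credit: €316,700 is €9,600 into a €12,000 phase-out range, leaving 2,400/12,000 of the credit: €10,060 × 2,400/12,000 = €2,012.
Solar Installation Rebate: €316,700 is at or below the €358,000 threshold, so the full €3,575 applies.
Total: €2,185 + €2,012 + €3,575 = €7,772.

€7,772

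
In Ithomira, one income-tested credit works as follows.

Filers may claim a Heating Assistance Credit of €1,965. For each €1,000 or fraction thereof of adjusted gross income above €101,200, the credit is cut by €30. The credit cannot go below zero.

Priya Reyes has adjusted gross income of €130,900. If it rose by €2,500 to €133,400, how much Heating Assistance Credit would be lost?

€90

At €130,900 — income exceeds €101,200 by €29,700, which is 30 full-or-partial €1,000 increments; reduction = 30 × €30 = €900, leaving €1,065.
At €133,400 — income exceeds €101,200 by €32,200, which is 33 full-or-partial €1,000 increments; reduction = 33 × €30 = €990, leaving €975.
Lost: €1,065 − €975 = €90.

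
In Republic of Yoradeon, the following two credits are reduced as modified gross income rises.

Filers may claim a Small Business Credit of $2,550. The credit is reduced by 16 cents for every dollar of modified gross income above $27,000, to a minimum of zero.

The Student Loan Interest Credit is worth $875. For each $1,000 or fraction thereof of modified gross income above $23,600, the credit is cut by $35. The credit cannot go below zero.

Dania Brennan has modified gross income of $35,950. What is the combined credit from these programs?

$1,538

Small Business Credit: 16% of the $8,950 excess over $27,000 is $1,432; credit = $2,550 − $1,432 = $1,118.
Student Loan Interest Credit: income exceeds $23,600 by $12,350, which is 13 full-or-partial $1,000 increments; reduction = 13 × $35 = $455, leaving $420.
Total: $1,118 + $420 = $1,538.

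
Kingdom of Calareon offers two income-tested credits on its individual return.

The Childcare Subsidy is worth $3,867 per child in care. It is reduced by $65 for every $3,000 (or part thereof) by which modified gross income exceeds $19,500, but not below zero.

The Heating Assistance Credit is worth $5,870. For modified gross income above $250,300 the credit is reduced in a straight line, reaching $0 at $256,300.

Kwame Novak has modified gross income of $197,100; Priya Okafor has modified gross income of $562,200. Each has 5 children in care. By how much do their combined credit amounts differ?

$13,735

Kwame ($197,100): Childcare Subsidy: base = 5 × $3,867 = $19,335. income exceeds $19,500 by $177,600, which is 60 full-or-partial $3,000 increments; reduction = 60 × $65 = $3,900, leaving $15,435. Heating Assistance Credit: $197,100 is at or below the $250,300 threshold, so the full $5,870 applies. total $15,435 + $5,870 = $21,305
Priya ($562,200): Childcare Subsidy: base = 5 × $3,867 = $19,335. income exceeds $19,500 by $542,700, which is 181 full-or-partial $3,000 increments; reduction = 181 × $65 = $11,765, leaving $7,570. Heating Assistance Credit: $562,200 is at or above $256,300, so the credit is $0. total $7,570 + $0 = $7,570
Difference: |$21,305 − $7,570| = $13,735.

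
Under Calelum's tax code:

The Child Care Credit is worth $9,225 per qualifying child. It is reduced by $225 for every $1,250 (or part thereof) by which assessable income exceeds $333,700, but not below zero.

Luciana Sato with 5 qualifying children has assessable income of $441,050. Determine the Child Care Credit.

Child Care Credit: base = 5 × $9,225 = $46,125. income exceeds $333,700 by $107,350, which is 86 full-or-partial $1,250 increments; reduction = 86 × $225 = $19,350, leaving $26,775.

$26,775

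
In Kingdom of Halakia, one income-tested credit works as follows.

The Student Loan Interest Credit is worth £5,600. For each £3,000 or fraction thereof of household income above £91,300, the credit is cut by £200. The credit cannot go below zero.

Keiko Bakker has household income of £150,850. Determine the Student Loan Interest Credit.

£1,600

Student Loan Interest Credit: income exceeds £91,300 by £59,550, which is 20 full-or-partial £3,000 increments; reduction = 20 × £200 = £4,000, leaving £1,600.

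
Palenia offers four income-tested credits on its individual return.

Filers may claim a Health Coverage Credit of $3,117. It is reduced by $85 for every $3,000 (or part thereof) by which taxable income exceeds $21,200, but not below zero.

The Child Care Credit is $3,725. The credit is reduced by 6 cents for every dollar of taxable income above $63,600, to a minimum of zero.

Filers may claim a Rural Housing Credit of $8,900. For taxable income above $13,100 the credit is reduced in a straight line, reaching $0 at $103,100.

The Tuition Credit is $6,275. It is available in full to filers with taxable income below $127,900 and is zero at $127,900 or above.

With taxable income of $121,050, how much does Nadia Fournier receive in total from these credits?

$6,780

Health Coverage Credit: income exceeds $21,200 by $99,850, which is 34 full-or-partial $3,000 increments; reduction = 34 × $85 = $2,890, leaving $227.
Child Care Credit: 6% of the $57,450 excess over $63,600 is $3,447; credit = $3,725 − $3,447 = $278.
Rural Housing Credit: $121,050 is at or above $103,100, so the credit is $0.
Tuition Credit: $121,050 is below the $127,900 cutoff, so the full $6,275 applies.
Total: $227 + $278 + $0 + $6,275 = $6,780.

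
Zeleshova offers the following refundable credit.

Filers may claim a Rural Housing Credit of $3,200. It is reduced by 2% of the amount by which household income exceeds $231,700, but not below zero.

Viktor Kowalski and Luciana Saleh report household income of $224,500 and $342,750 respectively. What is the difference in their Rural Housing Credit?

$2,221

Viktor ($224,500): Rural Housing Credit: $224,500 is at or below the $231,700 threshold, so the full $3,200 applies.
Luciana ($342,750): Rural Housing Credit: 2% of the $111,050 excess over $231,700 is $2,221; credit = $3,200 − $2,221 = $979.
Difference: |$3,200 − $979| = $2,221.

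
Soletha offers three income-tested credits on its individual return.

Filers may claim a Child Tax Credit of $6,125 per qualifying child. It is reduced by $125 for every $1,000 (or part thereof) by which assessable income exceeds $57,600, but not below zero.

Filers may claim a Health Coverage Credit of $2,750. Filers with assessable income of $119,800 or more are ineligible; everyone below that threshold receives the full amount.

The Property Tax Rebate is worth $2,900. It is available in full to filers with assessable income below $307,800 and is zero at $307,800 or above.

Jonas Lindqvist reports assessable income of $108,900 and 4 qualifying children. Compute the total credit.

Child Tax Credit: base = 4 × $6,125 = $24,500. income exceeds $57,600 by $51,300, which is 52 full-or-partial $1,000 increments; reduction = 52 × $125 = $6,500, leaving $18,000.
Health Coverage Credit: $108,900 is below the $119,800 cutoff, so the full $2,750 applies.
Property Tax Rebate: $108,900 is below the $307,800 cutoff, so the full $2,900 applies.
Total: $18,000 + $2,750 + $2,900 = $23,650.

$23,650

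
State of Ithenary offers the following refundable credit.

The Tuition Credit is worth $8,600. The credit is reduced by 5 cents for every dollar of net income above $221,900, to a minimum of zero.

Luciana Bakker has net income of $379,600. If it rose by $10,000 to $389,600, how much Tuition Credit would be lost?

$500

At $379,600 — 5% of the $157,700 excess over $221,900 is $7,885; credit = $8,600 − $7,885 = $715.
At $389,600 — 5% of the $167,700 excess over $221,900 is $8,385; credit = $8,600 − $8,385 = $215.
Lost: $715 − $215 = $500.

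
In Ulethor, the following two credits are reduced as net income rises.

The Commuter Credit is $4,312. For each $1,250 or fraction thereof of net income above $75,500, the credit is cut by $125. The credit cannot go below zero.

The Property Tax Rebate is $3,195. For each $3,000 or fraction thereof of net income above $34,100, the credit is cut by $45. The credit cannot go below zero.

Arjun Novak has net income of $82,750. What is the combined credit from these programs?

Commuter Credit: income exceeds $75,500 by $7,250, which is 6 full-or-partial $1,250 increments; reduction = 6 × $125 = $750, leaving $3,562.
Property Tax Rebate: income exceeds $34,100 by $48,650, which is 17 full-or-partial $3,000 increments; reduction = 17 × $45 = $765, leaving $2,430.
Total: $3,562 + $2,430 = $5,992.

$5,992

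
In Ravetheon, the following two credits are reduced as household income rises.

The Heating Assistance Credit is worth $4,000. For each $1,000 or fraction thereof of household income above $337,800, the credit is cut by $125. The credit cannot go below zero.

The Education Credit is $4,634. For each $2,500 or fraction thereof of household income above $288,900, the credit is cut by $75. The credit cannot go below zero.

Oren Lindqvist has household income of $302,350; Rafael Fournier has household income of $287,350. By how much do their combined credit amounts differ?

Oren ($302,350): Heating Assistance Credit: $302,350 is at or below the $337,800 threshold, so the full $4,000 applies. Education Credit: income exceeds $288,900 by $13,450, which is 6 full-or-partial $2,500 increments; reduction = 6 × $75 = $450, leaving $4,184. total $4,000 + $4,184 = $8,184
Rafael ($287,350): Heating Assistance Credit: $287,350 is at or below the $337,800 threshold, so the full $4,000 applies. Education Credit: $287,350 is at or below the $288,900 threshold, so the full $4,634 applies. total $4,000 + $4,634 = $8,634
Difference: |$8,184 − $8,634| = $450.

$450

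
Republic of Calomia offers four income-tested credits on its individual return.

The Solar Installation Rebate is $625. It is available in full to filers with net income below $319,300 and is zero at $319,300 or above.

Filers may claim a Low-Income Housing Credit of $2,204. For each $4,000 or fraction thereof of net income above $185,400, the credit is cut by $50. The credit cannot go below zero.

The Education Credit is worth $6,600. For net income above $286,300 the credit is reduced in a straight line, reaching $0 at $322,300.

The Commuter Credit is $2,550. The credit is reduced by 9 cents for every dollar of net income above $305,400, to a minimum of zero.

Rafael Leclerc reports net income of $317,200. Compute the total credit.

Solar Installation Rebate: $317,200 is below the $319,300 cutoff, so the full $625 applies.
Low-Income Housing Credit: income exceeds $185,400 by $131,800, which is 33 full-or-partial $4,000 increments; reduction = 33 × $50 = $1,650, leaving $554.
Education Credit: $317,200 is $30,900 into a $36,000 phase-out range, leaving 5,100/36,000 of the credit: $6,600 × 5,100/36,000 = $935.
Commuter Credit: 9% of the $11,800 excess over $305,400 is $1,062; credit = $2,550 − $1,062 = $1,488.
Total: $625 + $554 + $935 + $1,488 = $3,602.

$3,602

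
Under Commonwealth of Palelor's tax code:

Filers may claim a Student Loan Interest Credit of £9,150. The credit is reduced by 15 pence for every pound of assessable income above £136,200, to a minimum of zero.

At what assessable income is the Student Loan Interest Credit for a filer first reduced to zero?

£197,200

The credit falls by 15% of each pound above £136,200, so it reaches zero when the excess is £9,150 / 15% = £61,000: income = £136,200 + £61,000 = £197,200.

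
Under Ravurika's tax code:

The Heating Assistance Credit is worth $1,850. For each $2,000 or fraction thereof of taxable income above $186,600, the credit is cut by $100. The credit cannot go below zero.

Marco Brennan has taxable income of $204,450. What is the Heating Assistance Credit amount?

Heating Assistance Credit: income exceeds $186,600 by $17,850, which is 9 full-or-partial $2,000 increments; reduction = 9 × $100 = $900, leaving $950.

$950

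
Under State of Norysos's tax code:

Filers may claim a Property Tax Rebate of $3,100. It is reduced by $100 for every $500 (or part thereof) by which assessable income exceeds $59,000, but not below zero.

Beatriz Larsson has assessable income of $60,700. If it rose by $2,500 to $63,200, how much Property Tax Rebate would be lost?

At $60,700 — income exceeds $59,000 by $1,700, which is 4 full-or-partial $500 increments; reduction = 4 × $100 = $400, leaving $2,700.
At $63,200 — income exceeds $59,000 by $4,200, which is 9 full-or-partial $500 increments; reduction = 9 × $100 = $900, leaving $2,200.
Lost: $2,700 − $2,200 = $500.

$500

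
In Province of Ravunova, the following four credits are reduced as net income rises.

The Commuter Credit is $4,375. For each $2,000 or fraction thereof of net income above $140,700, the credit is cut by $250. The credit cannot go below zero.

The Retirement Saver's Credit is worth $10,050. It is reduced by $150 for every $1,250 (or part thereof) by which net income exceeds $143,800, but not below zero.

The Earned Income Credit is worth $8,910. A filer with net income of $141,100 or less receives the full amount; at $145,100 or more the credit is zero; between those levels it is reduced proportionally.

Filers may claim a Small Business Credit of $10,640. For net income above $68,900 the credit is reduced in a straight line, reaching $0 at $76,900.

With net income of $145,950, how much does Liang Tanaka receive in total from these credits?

$13,375

Commuter Credit: income exceeds $140,700 by $5,250, which is 3 full-or-partial $2,000 increments; reduction = 3 × $250 = $750, leaving $3,625.
Retirement Saver's Credit: income exceeds $143,800 by $2,150, which is 2 full-or-partial $1,250 increments; reduction = 2 × $150 = $300, leaving $9,750.
Earned Income Credit: $145,950 is at or above $145,100, so the credit is $0.
Small Business Credit: $145,950 is at or above $76,900, so the credit is $0.
Total: $3,625 + $9,750 + $0 + $0 = $13,375.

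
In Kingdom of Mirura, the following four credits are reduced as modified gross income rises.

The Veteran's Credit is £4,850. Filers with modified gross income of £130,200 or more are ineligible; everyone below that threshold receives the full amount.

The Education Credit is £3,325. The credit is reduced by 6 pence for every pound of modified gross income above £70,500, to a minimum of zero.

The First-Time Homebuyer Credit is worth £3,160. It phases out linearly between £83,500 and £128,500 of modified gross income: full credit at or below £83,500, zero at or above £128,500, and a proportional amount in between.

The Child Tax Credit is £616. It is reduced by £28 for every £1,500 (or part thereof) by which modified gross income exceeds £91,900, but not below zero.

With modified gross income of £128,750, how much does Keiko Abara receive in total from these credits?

Veteran's Credit: £128,750 is below the £130,200 cutoff, so the full £4,850 applies.
Education Credit: 6% of the £58,250 excess over £70,500 is £3,495 ≥ base, so the credit is £0.
First-Time Homebuyer Credit: £128,750 is at or above £128,500, so the credit is £0.
Child Tax Credit: income exceeds £91,900 by £36,850 → 25 increments × £28 = £700 ≥ base, so the credit is £0.
Total: £4,850 + £0 + £0 + £0 = £4,850.

£4,850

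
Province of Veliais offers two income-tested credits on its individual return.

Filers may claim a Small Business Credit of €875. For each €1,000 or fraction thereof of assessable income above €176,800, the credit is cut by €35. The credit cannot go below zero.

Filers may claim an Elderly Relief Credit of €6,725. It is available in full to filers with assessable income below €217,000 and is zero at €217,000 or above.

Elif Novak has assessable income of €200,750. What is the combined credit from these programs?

Small Business Credit: income exceeds €176,800 by €23,950, which is 24 full-or-partial €1,000 increments; reduction = 24 × €35 = €840, leaving €35.
Elderly Relief Credit: €200,750 is below the €217,000 cutoff, so the full €6,725 applies.
Total: €35 + €6,725 = €6,760.

€6,760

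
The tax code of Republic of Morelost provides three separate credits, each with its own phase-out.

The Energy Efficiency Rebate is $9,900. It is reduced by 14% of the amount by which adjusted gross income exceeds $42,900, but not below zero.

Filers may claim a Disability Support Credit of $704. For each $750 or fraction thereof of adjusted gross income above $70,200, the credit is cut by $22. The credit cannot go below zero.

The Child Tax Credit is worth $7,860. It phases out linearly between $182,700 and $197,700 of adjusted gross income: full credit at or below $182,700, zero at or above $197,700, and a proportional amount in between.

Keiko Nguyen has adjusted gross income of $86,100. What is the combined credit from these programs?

Energy Efficiency Rebate: 14% of the $43,200 excess over $42,900 is $6,048; credit = $9,900 − $6,048 = $3,852.
Disability Support Credit: income exceeds $70,200 by $15,900, which is 22 full-or-partial $750 increments; reduction = 22 × $22 = $484, leaving $220.
Child Tax Credit: $86,100 is at or below the $182,700 threshold, so the full $7,860 applies.
Total: $3,852 + $220 + $7,860 = $11,932.

$11,932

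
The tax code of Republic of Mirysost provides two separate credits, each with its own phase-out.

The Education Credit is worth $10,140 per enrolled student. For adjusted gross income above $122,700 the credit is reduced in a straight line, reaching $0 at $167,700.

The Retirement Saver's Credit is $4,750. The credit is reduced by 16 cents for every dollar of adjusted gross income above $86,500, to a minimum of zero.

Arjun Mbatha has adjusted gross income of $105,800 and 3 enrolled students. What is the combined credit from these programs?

Education Credit: base = 3 × $10,140 = $30,420. $105,800 is at or below the $122,700 threshold, so the full $30,420 applies.
Retirement Saver's Credit: 16% of the $19,300 excess over $86,500 is $3,088; credit = $4,750 − $3,088 = $1,662.
Total: $30,420 + $1,662 = $32,082.

$32,082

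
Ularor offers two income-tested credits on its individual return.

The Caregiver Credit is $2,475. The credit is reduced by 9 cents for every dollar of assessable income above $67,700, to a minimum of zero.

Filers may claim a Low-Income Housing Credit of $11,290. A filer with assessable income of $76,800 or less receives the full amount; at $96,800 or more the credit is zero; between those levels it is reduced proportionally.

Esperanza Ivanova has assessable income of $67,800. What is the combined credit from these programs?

Caregiver Credit: 9% of the $100 excess over $67,700 is $9; credit = $2,475 − $9 = $2,466.
Low-Income Housing Credit: $67,800 is at or below the $76,800 threshold, so the full $11,290 applies.
Total: $2,466 + $11,290 = $13,756.

$13,756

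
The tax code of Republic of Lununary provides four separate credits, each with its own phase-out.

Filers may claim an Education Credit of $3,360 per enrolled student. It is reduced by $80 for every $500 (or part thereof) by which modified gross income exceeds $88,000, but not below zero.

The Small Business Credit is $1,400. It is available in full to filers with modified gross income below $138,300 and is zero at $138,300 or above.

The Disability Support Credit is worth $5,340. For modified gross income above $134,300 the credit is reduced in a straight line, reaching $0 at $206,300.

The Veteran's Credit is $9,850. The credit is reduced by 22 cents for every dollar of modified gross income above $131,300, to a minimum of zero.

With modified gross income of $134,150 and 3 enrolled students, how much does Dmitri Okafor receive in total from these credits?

Education Credit: base = 3 × $3,360 = $10,080. income exceeds $88,000 by $46,150, which is 93 full-or-partial $500 increments; reduction = 93 × $80 = $7,440, leaving $2,640.
Small Business Credit: $134,150 is below the $138,300 cutoff, so the full $1,400 applies.
Disability Support Credit: $134,150 is at or below the $134,300 threshold, so the full $5,340 applies.
Veteran's Credit: 22% of the $2,850 excess over $131,300 is $627; credit = $9,850 − $627 = $9,223.
Total: $2,640 + $1,400 + $5,340 + $9,223 = $18,603.

$18,603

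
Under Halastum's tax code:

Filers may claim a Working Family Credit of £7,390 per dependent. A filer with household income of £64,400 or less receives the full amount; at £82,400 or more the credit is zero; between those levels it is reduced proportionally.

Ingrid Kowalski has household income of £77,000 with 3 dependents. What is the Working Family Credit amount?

£6,651

Working Family Credit: base = 3 × £7,390 = £22,170. £77,000 is £12,600 into a £18,000 phase-out range, leaving 5,400/18,000 of the credit: £22,170 × 5,400/18,000 = £6,651.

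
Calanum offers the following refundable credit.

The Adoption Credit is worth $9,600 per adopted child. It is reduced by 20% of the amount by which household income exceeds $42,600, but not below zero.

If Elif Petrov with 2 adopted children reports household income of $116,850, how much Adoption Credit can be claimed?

Adoption Credit: base = 2 × $9,600 = $19,200. 20% of the $74,250 excess over $42,600 is $14,850; credit = $19,200 − $14,850 = $4,350.

$4,350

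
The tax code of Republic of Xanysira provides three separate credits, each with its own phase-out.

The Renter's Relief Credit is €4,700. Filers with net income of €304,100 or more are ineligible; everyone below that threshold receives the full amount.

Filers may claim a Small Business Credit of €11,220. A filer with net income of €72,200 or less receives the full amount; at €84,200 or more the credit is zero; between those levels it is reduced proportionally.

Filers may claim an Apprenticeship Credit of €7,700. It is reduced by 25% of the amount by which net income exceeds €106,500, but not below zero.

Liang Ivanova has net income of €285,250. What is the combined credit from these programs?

Renter's Relief Credit: €285,250 is below the €304,100 cutoff, so the full €4,700 applies.
Small Business Credit: €285,250 is at or above €84,200, so the credit is €0.
Apprenticeship Credit: 25% of the €178,750 excess over €106,500 is €44,687.50 ≥ base, so the credit is €0.
Total: €4,700 + €0 + €0 = €4,700.

€4,700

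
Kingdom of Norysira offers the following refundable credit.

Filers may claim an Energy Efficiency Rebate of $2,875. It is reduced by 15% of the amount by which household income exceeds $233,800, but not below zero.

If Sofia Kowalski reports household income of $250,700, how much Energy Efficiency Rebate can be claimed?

Energy Efficiency Rebate: 15% of the $16,900 excess over $233,800 is $2,535; credit = $2,875 − $2,535 = $340.

$340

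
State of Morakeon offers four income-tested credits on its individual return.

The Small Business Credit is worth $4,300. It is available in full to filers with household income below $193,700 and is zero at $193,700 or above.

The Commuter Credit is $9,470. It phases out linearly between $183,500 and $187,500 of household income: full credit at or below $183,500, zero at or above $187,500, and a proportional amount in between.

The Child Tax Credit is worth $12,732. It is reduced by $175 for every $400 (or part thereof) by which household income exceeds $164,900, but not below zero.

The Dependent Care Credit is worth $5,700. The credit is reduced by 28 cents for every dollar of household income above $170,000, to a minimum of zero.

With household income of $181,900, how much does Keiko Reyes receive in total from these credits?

$21,345

Small Business Credit: $181,900 is below the $193,700 cutoff, so the full $4,300 applies.
Commuter Credit: $181,900 is at or below the $183,500 threshold, so the full $9,470 applies.
Child Tax Credit: income exceeds $164,900 by $17,000, which is 43 full-or-partial $400 increments; reduction = 43 × $175 = $7,525, leaving $5,207.
Dependent Care Credit: 28% of the $11,900 excess over $170,000 is $3,332; credit = $5,700 − $3,332 = $2,368.
Total: $4,300 + $9,470 + $5,207 + $2,368 = $21,345.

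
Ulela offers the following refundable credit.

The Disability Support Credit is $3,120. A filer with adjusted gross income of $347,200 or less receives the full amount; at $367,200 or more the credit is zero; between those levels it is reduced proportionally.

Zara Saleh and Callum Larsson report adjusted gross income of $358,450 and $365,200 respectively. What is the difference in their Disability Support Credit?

Zara ($358,450): Disability Support Credit: $358,450 is $11,250 into a $20,000 phase-out range, leaving 8,750/20,000 of the credit: $3,120 × 8,750/20,000 = $1,365.
Callum ($365,200): Disability Support Credit: $365,200 is $18,000 into a $20,000 phase-out range, leaving 2,000/20,000 of the credit: $3,120 × 2,000/20,000 = $312.
Difference: |$1,365 − $312| = $1,053.

$1,053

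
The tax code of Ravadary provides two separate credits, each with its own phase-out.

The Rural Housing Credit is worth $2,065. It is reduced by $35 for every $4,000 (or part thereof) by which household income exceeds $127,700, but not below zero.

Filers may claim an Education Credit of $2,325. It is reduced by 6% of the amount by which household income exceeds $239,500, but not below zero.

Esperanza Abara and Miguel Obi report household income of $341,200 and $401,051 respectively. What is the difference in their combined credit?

$175

Esperanza ($341,200): Rural Housing Credit: income exceeds $127,700 by $213,500, which is 54 full-or-partial $4,000 increments; reduction = 54 × $35 = $1,890, leaving $175. Education Credit: 6% of the $101,700 excess over $239,500 is $6,102 ≥ base, so the credit is $0. total $175 + $0 = $175
Miguel ($401,051): Rural Housing Credit: income exceeds $127,700 by $273,351 → 69 increments × $35 = $2,415 ≥ base, so the credit is $0. Education Credit: 6% of the $161,551 excess over $239,500 is $9,693.06 ≥ base, so the credit is $0. total $0 + $0 = $0
Difference: |$175 − $0| = $175.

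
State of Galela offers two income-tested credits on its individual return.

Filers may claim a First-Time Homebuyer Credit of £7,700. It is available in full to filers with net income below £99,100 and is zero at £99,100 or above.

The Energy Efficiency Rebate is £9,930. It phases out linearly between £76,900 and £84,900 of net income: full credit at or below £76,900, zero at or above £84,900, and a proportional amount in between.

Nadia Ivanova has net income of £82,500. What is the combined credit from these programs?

£10,679

First-Time Homebuyer Credit: £82,500 is below the £99,100 cutoff, so the full £7,700 applies.
Energy Efficiency Rebate: £82,500 is £5,600 into a £8,000 phase-out range, leaving 2,400/8,000 of the credit: £9,930 × 2,400/8,000 = £2,979.
Total: £7,700 + £2,979 = £10,679.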